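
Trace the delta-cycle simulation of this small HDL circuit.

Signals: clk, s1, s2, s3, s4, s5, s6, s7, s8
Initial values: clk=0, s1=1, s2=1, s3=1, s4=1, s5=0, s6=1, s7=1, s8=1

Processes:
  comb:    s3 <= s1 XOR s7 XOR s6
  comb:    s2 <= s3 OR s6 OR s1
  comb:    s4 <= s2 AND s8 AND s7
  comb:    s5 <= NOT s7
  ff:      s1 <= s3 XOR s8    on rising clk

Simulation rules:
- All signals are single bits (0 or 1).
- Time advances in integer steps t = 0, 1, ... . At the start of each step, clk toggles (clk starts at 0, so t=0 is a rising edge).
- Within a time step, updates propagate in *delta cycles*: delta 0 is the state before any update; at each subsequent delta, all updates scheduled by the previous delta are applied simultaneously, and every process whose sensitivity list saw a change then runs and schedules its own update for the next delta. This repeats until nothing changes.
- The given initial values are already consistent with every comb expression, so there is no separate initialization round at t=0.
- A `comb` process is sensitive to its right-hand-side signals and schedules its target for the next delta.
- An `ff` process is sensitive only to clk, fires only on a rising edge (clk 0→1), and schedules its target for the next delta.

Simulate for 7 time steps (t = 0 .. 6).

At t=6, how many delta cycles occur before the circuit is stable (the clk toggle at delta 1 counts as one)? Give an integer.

t0.Δ0 s7=1 s8=1 s3=1 s1=1 s5=0 clk=0 s6=1 s2=1 s4=1
t0.Δ1 s7=1 s8=1 s3=1 s1=1 s5=0 clk=1 s6=1 s2=1 s4=1
t0.Δ2 s7=1 s8=1 s3=1 s1=0 s5=0 clk=1 s6=1 s2=1 s4=1
t0.Δ3 s7=1 s8=1 s3=0 s1=0 s5=0 clk=1 s6=1 s2=1 s4=1
t1.Δ0 s7=1 s8=1 s3=0 s1=0 s5=0 clk=1 s6=1 s2=1 s4=1
t1.Δ1 s7=1 s8=1 s3=0 s1=0 s5=0 clk=0 s6=1 s2=1 s4=1
t2.Δ0 s7=1 s8=1 s3=0 s1=0 s5=0 clk=0 s6=1 s2=1 s4=1
t2.Δ1 s7=1 s8=1 s3=0 s1=0 s5=0 clk=1 s6=1 s2=1 s4=1
t2.Δ2 s7=1 s8=1 s3=0 s1=1 s5=0 clk=1 s6=1 s2=1 s4=1
t2.Δ3 s7=1 s8=1 s3=1 s1=1 s5=0 clk=1 s6=1 s2=1 s4=1
t3.Δ0 s7=1 s8=1 s3=1 s1=1 s5=0 clk=1 s6=1 s2=1 s4=1
t3.Δ1 s7=1 s8=1 s3=1 s1=1 s5=0 clk=0 s6=1 s2=1 s4=1
t4.Δ0 s7=1 s8=1 s3=1 s1=1 s5=0 clk=0 s6=1 s2=1 s4=1
t4.Δ1 s7=1 s8=1 s3=1 s1=1 s5=0 clk=1 s6=1 s2=1 s4=1
t4.Δ2 s7=1 s8=1 s3=1 s1=0 s5=0 clk=1 s6=1 s2=1 s4=1
t4.Δ3 s7=1 s8=1 s3=0 s1=0 s5=0 clk=1 s6=1 s2=1 s4=1
t5.Δ0 s7=1 s8=1 s3=0 s1=0 s5=0 clk=1 s6=1 s2=1 s4=1
t5.Δ1 s7=1 s8=1 s3=0 s1=0 s5=0 clk=0 s6=1 s2=1 s4=1
t6.Δ0 s7=1 s8=1 s3=0 s1=0 s5=0 clk=0 s6=1 s2=1 s4=1
t6.Δ1 s7=1 s8=1 s3=0 s1=0 s5=0 clk=1 s6=1 s2=1 s4=1
t6.Δ2 s7=1 s8=1 s3=0 s1=1 s5=0 clk=1 s6=1 s2=1 s4=1
t6.Δ3 s7=1 s8=1 s3=1 s1=1 s5=0 clk=1 s6=1 s2=1 s4=1

3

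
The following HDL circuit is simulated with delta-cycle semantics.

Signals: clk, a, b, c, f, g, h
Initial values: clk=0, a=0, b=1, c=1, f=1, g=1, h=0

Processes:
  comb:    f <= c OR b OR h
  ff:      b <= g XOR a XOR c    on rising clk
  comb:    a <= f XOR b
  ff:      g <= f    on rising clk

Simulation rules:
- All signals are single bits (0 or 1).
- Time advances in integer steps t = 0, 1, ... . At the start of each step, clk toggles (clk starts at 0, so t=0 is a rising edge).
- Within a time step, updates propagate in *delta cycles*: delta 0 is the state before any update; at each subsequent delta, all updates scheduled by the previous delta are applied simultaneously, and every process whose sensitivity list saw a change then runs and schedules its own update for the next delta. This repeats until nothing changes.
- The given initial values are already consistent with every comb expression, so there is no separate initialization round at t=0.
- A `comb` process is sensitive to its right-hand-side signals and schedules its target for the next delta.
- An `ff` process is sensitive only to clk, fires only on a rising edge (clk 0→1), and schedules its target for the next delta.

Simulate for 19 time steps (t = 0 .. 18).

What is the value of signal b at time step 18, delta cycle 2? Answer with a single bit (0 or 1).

1

t0.Δ0 f=1 clk=0 g=1 b=1 h=0 a=0 c=1
t0.Δ1 f=1 clk=1 g=1 b=1 h=0 a=0 c=1
t0.Δ2 f=1 clk=1 g=1 b=0 h=0 a=0 c=1
t0.Δ3 f=1 clk=1 g=1 b=0 h=0 a=1 c=1
t1.Δ0 f=1 clk=1 g=1 b=0 h=0 a=1 c=1
t1.Δ1 f=1 clk=0 g=1 b=0 h=0 a=1 c=1
t2.Δ0 f=1 clk=0 g=1 b=0 h=0 a=1 c=1
t2.Δ1 f=1 clk=1 g=1 b=0 h=0 a=1 c=1
t2.Δ2 f=1 clk=1 g=1 b=1 h=0 a=1 c=1
t2.Δ3 f=1 clk=1 g=1 b=1 h=0 a=0 c=1
t3.Δ0 f=1 clk=1 g=1 b=1 h=0 a=0 c=1
t3.Δ1 f=1 clk=0 g=1 b=1 h=0 a=0 c=1
t4.Δ0 f=1 clk=0 g=1 b=1 h=0 a=0 c=1
t4.Δ1 f=1 clk=1 g=1 b=1 h=0 a=0 c=1
t4.Δ2 f=1 clk=1 g=1 b=0 h=0 a=0 c=1
t4.Δ3 f=1 clk=1 g=1 b=0 h=0 a=1 c=1
t5.Δ0 f=1 clk=1 g=1 b=0 h=0 a=1 c=1
t5.Δ1 f=1 clk=0 g=1 b=0 h=0 a=1 c=1
t6.Δ0 f=1 clk=0 g=1 b=0 h=0 a=1 c=1
t6.Δ1 f=1 clk=1 g=1 b=0 h=0 a=1 c=1
t6.Δ2 f=1 clk=1 g=1 b=1 h=0 a=1 c=1
t6.Δ3 f=1 clk=1 g=1 b=1 h=0 a=0 c=1
t7.Δ0 f=1 clk=1 g=1 b=1 h=0 a=0 c=1
t7.Δ1 f=1 clk=0 g=1 b=1 h=0 a=0 c=1
t8.Δ0 f=1 clk=0 g=1 b=1 h=0 a=0 c=1
t8.Δ1 f=1 clk=1 g=1 b=1 h=0 a=0 c=1
t8.Δ2 f=1 clk=1 g=1 b=0 h=0 a=0 c=1
t8.Δ3 f=1 clk=1 g=1 b=0 h=0 a=1 c=1
t9.Δ0 f=1 clk=1 g=1 b=0 h=0 a=1 c=1
t9.Δ1 f=1 clk=0 g=1 b=0 h=0 a=1 c=1
t10.Δ0 f=1 clk=0 g=1 b=0 h=0 a=1 c=1
t10.Δ1 f=1 clk=1 g=1 b=0 h=0 a=1 c=1
t10.Δ2 f=1 clk=1 g=1 b=1 h=0 a=1 c=1
t10.Δ3 f=1 clk=1 g=1 b=1 h=0 a=0 c=1
t11.Δ0 f=1 clk=1 g=1 b=1 h=0 a=0 c=1
t11.Δ1 f=1 clk=0 g=1 b=1 h=0 a=0 c=1
t12.Δ0 f=1 clk=0 g=1 b=1 h=0 a=0 c=1
t12.Δ1 f=1 clk=1 g=1 b=1 h=0 a=0 c=1
t12.Δ2 f=1 clk=1 g=1 b=0 h=0 a=0 c=1
t12.Δ3 f=1 clk=1 g=1 b=0 h=0 a=1 c=1
t13.Δ0 f=1 clk=1 g=1 b=0 h=0 a=1 c=1
t13.Δ1 f=1 clk=0 g=1 b=0 h=0 a=1 c=1
t14.Δ0 f=1 clk=0 g=1 b=0 h=0 a=1 c=1
t14.Δ1 f=1 clk=1 g=1 b=0 h=0 a=1 c=1
t14.Δ2 f=1 clk=1 g=1 b=1 h=0 a=1 c=1
t14.Δ3 f=1 clk=1 g=1 b=1 h=0 a=0 c=1
t15.Δ0 f=1 clk=1 g=1 b=1 h=0 a=0 c=1
t15.Δ1 f=1 clk=0 g=1 b=1 h=0 a=0 c=1
t16.Δ0 f=1 clk=0 g=1 b=1 h=0 a=0 c=1
t16.Δ1 f=1 clk=1 g=1 b=1 h=0 a=0 c=1
t16.Δ2 f=1 clk=1 g=1 b=0 h=0 a=0 c=1
t16.Δ3 f=1 clk=1 g=1 b=0 h=0 a=1 c=1
t17.Δ0 f=1 clk=1 g=1 b=0 h=0 a=1 c=1
t17.Δ1 f=1 clk=0 g=1 b=0 h=0 a=1 c=1
t18.Δ0 f=1 clk=0 g=1 b=0 h=0 a=1 c=1
t18.Δ1 f=1 clk=1 g=1 b=0 h=0 a=1 c=1
t18.Δ2 f=1 clk=1 g=1 b=1 h=0 a=1 c=1
t18.Δ3 f=1 clk=1 g=1 b=1 h=0 a=0 c=1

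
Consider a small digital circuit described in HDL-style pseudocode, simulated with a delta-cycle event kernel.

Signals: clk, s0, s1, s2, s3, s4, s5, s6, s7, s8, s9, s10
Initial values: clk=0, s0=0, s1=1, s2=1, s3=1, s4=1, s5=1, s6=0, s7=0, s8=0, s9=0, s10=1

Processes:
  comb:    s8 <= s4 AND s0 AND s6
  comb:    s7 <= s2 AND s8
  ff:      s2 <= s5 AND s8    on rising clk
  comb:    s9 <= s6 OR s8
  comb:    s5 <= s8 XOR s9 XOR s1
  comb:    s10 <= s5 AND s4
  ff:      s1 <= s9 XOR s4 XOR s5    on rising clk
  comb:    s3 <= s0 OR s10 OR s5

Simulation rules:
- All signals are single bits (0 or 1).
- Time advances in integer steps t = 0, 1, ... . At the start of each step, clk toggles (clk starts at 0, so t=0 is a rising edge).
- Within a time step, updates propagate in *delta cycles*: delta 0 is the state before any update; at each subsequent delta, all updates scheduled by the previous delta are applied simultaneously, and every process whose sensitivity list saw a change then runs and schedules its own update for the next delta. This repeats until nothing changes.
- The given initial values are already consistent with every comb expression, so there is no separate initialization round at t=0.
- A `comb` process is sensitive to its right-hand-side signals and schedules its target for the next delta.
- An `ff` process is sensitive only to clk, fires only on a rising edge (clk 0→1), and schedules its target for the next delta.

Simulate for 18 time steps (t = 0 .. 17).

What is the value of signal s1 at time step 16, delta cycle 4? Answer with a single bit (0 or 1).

t=0 Δ0: s5=1 s4=1 s1=1 s3=1 s7=0 clk=0 s2=1 s9=0 s6=0 s0=0 s10=1 s8=0
  Δ1: clk:0→1
  Δ2: s1:1→0, s2:1→0
  Δ3: s5:1→0
  Δ4: s10:1→0
  Δ5: s3:1→0
  (5Δ to stable)
t=1 Δ0: s5=0 s4=1 s1=0 s3=0 s7=0 clk=1 s2=0 s9=0 s6=0 s0=0 s10=0 s8=0
  Δ1: clk:1→0
  (1Δ to stable)
t=2 Δ0: s5=0 s4=1 s1=0 s3=0 s7=0 clk=0 s2=0 s9=0 s6=0 s0=0 s10=0 s8=0
  Δ1: clk:0→1
  Δ2: s1:0→1
  Δ3: s5:0→1
  Δ4: s3:0→1, s10:0→1
  (4Δ to stable)
t=3 Δ0: s5=1 s4=1 s1=1 s3=1 s7=0 clk=1 s2=0 s9=0 s6=0 s0=0 s10=1 s8=0
  Δ1: clk:1→0
  (1Δ to stable)
t=4 Δ0: s5=1 s4=1 s1=1 s3=1 s7=0 clk=0 s2=0 s9=0 s6=0 s0=0 s10=1 s8=0
  Δ1: clk:0→1
  Δ2: s1:1→0
  Δ3: s5:1→0
  Δ4: s10:1→0
  Δ5: s3:1→0
  (5Δ to stable)
t=5 Δ0: s5=0 s4=1 s1=0 s3=0 s7=0 clk=1 s2=0 s9=0 s6=0 s0=0 s10=0 s8=0
  Δ1: clk:1→0
  (1Δ to stable)
t=6 Δ0: s5=0 s4=1 s1=0 s3=0 s7=0 clk=0 s2=0 s9=0 s6=0 s0=0 s10=0 s8=0
  Δ1: clk:0→1
  Δ2: s1:0→1
  Δ3: s5:0→1
  Δ4: s3:0→1, s10:0→1
  (4Δ to stable)
t=7 Δ0: s5=1 s4=1 s1=1 s3=1 s7=0 clk=1 s2=0 s9=0 s6=0 s0=0 s10=1 s8=0
  Δ1: clk:1→0
  (1Δ to stable)
t=8 Δ0: s5=1 s4=1 s1=1 s3=1 s7=0 clk=0 s2=0 s9=0 s6=0 s0=0 s10=1 s8=0
  Δ1: clk:0→1
  Δ2: s1:1→0
  Δ3: s5:1→0
  Δ4: s10:1→0
  Δ5: s3:1→0
  (5Δ to stable)
t=9 Δ0: s5=0 s4=1 s1=0 s3=0 s7=0 clk=1 s2=0 s9=0 s6=0 s0=0 s10=0 s8=0
  Δ1: clk:1→0
  (1Δ to stable)
t=10 Δ0: s5=0 s4=1 s1=0 s3=0 s7=0 clk=0 s2=0 s9=0 s6=0 s0=0 s10=0 s8=0
  Δ1: clk:0→1
  Δ2: s1:0→1
  Δ3: s5:0→1
  Δ4: s3:0→1, s10:0→1
  (4Δ to stable)
t=11 Δ0: s5=1 s4=1 s1=1 s3=1 s7=0 clk=1 s2=0 s9=0 s6=0 s0=0 s10=1 s8=0
  Δ1: clk:1→0
  (1Δ to stable)
t=12 Δ0: s5=1 s4=1 s1=1 s3=1 s7=0 clk=0 s2=0 s9=0 s6=0 s0=0 s10=1 s8=0
  Δ1: clk:0→1
  Δ2: s1:1→0
  Δ3: s5:1→0
  Δ4: s10:1→0
  Δ5: s3:1→0
  (5Δ to stable)
t=13 Δ0: s5=0 s4=1 s1=0 s3=0 s7=0 clk=1 s2=0 s9=0 s6=0 s0=0 s10=0 s8=0
  Δ1: clk:1→0
  (1Δ to stable)
t=14 Δ0: s5=0 s4=1 s1=0 s3=0 s7=0 clk=0 s2=0 s9=0 s6=0 s0=0 s10=0 s8=0
  Δ1: clk:0→1
  Δ2: s1:0→1
  Δ3: s5:0→1
  Δ4: s3:0→1, s10:0→1
  (4Δ to stable)
t=15 Δ0: s5=1 s4=1 s1=1 s3=1 s7=0 clk=1 s2=0 s9=0 s6=0 s0=0 s10=1 s8=0
  Δ1: clk:1→0
  (1Δ to stable)
t=16 Δ0: s5=1 s4=1 s1=1 s3=1 s7=0 clk=0 s2=0 s9=0 s6=0 s0=0 s10=1 s8=0
  Δ1: clk:0→1
  Δ2: s1:1→0
  Δ3: s5:1→0
  Δ4: s10:1→0
  Δ5: s3:1→0
  (5Δ to stable)
t=17 Δ0: s5=0 s4=1 s1=0 s3=0 s7=0 clk=1 s2=0 s9=0 s6=0 s0=0 s10=0 s8=0
  Δ1: clk:1→0
  (1Δ to stable)

0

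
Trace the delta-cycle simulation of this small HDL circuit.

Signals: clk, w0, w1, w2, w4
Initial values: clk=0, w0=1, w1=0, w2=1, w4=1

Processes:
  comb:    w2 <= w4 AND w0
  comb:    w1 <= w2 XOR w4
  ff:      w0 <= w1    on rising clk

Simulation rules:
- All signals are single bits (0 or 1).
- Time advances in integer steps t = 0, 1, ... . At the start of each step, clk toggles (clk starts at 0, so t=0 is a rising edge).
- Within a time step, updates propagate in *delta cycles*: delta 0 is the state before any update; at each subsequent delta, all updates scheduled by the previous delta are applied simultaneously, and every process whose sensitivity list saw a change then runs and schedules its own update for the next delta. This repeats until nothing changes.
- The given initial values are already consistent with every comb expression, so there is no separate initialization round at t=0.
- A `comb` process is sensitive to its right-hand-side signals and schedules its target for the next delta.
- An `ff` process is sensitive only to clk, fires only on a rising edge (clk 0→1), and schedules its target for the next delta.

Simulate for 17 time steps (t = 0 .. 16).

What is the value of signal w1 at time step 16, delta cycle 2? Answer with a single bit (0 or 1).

[bits: w4,w2,w1,w0,clk]
t=0: Δ0=11010 Δ1=11011 Δ2=11001 Δ3=10001 Δ4=10101 | 4Δ
t=1: Δ0=10101 Δ1=10100 | 1Δ
t=2: Δ0=10100 Δ1=10101 Δ2=10111 Δ3=11111 Δ4=11011 | 4Δ
t=3: Δ0=11011 Δ1=11010 | 1Δ
t=4: Δ0=11010 Δ1=11011 Δ2=11001 Δ3=10001 Δ4=10101 | 4Δ
t=5: Δ0=10101 Δ1=10100 | 1Δ
t=6: Δ0=10100 Δ1=10101 Δ2=10111 Δ3=11111 Δ4=11011 | 4Δ
t=7: Δ0=11011 Δ1=11010 | 1Δ
t=8: Δ0=11010 Δ1=11011 Δ2=11001 Δ3=10001 Δ4=10101 | 4Δ
t=9: Δ0=10101 Δ1=10100 | 1Δ
t=10: Δ0=10100 Δ1=10101 Δ2=10111 Δ3=11111 Δ4=11011 | 4Δ
t=11: Δ0=11011 Δ1=11010 | 1Δ
t=12: Δ0=11010 Δ1=11011 Δ2=11001 Δ3=10001 Δ4=10101 | 4Δ
t=13: Δ0=10101 Δ1=10100 | 1Δ
t=14: Δ0=10100 Δ1=10101 Δ2=10111 Δ3=11111 Δ4=11011 | 4Δ
t=15: Δ0=11011 Δ1=11010 | 1Δ
t=16: Δ0=11010 Δ1=11011 Δ2=11001 Δ3=10001 Δ4=10101 | 4Δ

0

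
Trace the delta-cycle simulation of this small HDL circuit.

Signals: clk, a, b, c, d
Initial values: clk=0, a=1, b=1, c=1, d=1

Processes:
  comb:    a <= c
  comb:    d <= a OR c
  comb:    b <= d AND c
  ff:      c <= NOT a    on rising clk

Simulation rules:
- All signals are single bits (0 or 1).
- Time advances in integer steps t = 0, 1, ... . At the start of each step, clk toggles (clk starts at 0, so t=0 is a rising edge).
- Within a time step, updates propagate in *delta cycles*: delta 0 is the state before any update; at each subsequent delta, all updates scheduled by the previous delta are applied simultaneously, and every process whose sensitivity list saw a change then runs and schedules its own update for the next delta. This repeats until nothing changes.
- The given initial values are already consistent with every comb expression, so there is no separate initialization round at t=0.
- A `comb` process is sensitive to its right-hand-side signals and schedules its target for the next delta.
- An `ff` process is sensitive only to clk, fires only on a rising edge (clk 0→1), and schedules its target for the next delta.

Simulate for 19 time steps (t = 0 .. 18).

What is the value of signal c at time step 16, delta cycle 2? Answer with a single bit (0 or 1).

0

t0.Δ0 clk=0 d=1 b=1 a=1 c=1
t0.Δ1 clk=1 d=1 b=1 a=1 c=1
t0.Δ2 clk=1 d=1 b=1 a=1 c=0
t0.Δ3 clk=1 d=1 b=0 a=0 c=0
t0.Δ4 clk=1 d=0 b=0 a=0 c=0
t1.Δ0 clk=1 d=0 b=0 a=0 c=0
t1.Δ1 clk=0 d=0 b=0 a=0 c=0
t2.Δ0 clk=0 d=0 b=0 a=0 c=0
t2.Δ1 clk=1 d=0 b=0 a=0 c=0
t2.Δ2 clk=1 d=0 b=0 a=0 c=1
t2.Δ3 clk=1 d=1 b=0 a=1 c=1
t2.Δ4 clk=1 d=1 b=1 a=1 c=1
t3.Δ0 clk=1 d=1 b=1 a=1 c=1
t3.Δ1 clk=0 d=1 b=1 a=1 c=1
t4.Δ0 clk=0 d=1 b=1 a=1 c=1
t4.Δ1 clk=1 d=1 b=1 a=1 c=1
t4.Δ2 clk=1 d=1 b=1 a=1 c=0
t4.Δ3 clk=1 d=1 b=0 a=0 c=0
t4.Δ4 clk=1 d=0 b=0 a=0 c=0
t5.Δ0 clk=1 d=0 b=0 a=0 c=0
t5.Δ1 clk=0 d=0 b=0 a=0 c=0
t6.Δ0 clk=0 d=0 b=0 a=0 c=0
t6.Δ1 clk=1 d=0 b=0 a=0 c=0
t6.Δ2 clk=1 d=0 b=0 a=0 c=1
t6.Δ3 clk=1 d=1 b=0 a=1 c=1
t6.Δ4 clk=1 d=1 b=1 a=1 c=1
t7.Δ0 clk=1 d=1 b=1 a=1 c=1
t7.Δ1 clk=0 d=1 b=1 a=1 c=1
t8.Δ0 clk=0 d=1 b=1 a=1 c=1
t8.Δ1 clk=1 d=1 b=1 a=1 c=1
t8.Δ2 clk=1 d=1 b=1 a=1 c=0
t8.Δ3 clk=1 d=1 b=0 a=0 c=0
t8.Δ4 clk=1 d=0 b=0 a=0 c=0
t9.Δ0 clk=1 d=0 b=0 a=0 c=0
t9.Δ1 clk=0 d=0 b=0 a=0 c=0
t10.Δ0 clk=0 d=0 b=0 a=0 c=0
t10.Δ1 clk=1 d=0 b=0 a=0 c=0
t10.Δ2 clk=1 d=0 b=0 a=0 c=1
t10.Δ3 clk=1 d=1 b=0 a=1 c=1
t10.Δ4 clk=1 d=1 b=1 a=1 c=1
t11.Δ0 clk=1 d=1 b=1 a=1 c=1
t11.Δ1 clk=0 d=1 b=1 a=1 c=1
t12.Δ0 clk=0 d=1 b=1 a=1 c=1
t12.Δ1 clk=1 d=1 b=1 a=1 c=1
t12.Δ2 clk=1 d=1 b=1 a=1 c=0
t12.Δ3 clk=1 d=1 b=0 a=0 c=0
t12.Δ4 clk=1 d=0 b=0 a=0 c=0
t13.Δ0 clk=1 d=0 b=0 a=0 c=0
t13.Δ1 clk=0 d=0 b=0 a=0 c=0
t14.Δ0 clk=0 d=0 b=0 a=0 c=0
t14.Δ1 clk=1 d=0 b=0 a=0 c=0
t14.Δ2 clk=1 d=0 b=0 a=0 c=1
t14.Δ3 clk=1 d=1 b=0 a=1 c=1
t14.Δ4 clk=1 d=1 b=1 a=1 c=1
t15.Δ0 clk=1 d=1 b=1 a=1 c=1
t15.Δ1 clk=0 d=1 b=1 a=1 c=1
t16.Δ0 clk=0 d=1 b=1 a=1 c=1
t16.Δ1 clk=1 d=1 b=1 a=1 c=1
t16.Δ2 clk=1 d=1 b=1 a=1 c=0
t16.Δ3 clk=1 d=1 b=0 a=0 c=0
t16.Δ4 clk=1 d=0 b=0 a=0 c=0
t17.Δ0 clk=1 d=0 b=0 a=0 c=0
t17.Δ1 clk=0 d=0 b=0 a=0 c=0
t18.Δ0 clk=0 d=0 b=0 a=0 c=0
t18.Δ1 clk=1 d=0 b=0 a=0 c=0
t18.Δ2 clk=1 d=0 b=0 a=0 c=1
t18.Δ3 clk=1 d=1 b=0 a=1 c=1
t18.Δ4 clk=1 d=1 b=1 a=1 c=1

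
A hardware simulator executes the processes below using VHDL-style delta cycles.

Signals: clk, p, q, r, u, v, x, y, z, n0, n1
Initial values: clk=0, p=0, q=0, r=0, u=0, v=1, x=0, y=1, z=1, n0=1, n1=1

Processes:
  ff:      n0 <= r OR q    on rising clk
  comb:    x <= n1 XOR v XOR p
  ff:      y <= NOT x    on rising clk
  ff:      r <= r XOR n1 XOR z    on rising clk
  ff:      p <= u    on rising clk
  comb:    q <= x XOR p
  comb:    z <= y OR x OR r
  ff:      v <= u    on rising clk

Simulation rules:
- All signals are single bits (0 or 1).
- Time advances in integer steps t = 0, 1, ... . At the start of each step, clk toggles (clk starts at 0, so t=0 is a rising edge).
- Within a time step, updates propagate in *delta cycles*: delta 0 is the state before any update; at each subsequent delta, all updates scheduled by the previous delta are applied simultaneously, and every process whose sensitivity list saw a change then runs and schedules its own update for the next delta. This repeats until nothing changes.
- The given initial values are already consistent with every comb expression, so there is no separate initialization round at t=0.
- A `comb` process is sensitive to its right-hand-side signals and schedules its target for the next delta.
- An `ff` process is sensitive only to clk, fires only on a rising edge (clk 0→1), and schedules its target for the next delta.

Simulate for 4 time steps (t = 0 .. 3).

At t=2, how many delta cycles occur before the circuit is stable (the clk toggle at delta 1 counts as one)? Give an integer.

[bits: x,clk,n1,p,y,z,r,u,n0,q,v]
t=0: Δ0=00101100101 Δ1=01101100101 Δ2=01101100000 Δ3=11101100000 Δ4=11101100010 | 4Δ
t=1: Δ0=11101100010 Δ1=10101100010 | 1Δ
t=2: Δ0=10101100010 Δ1=11101100010 Δ2=11100100110 | 2Δ
t=3: Δ0=11100100110 Δ1=10100100110 | 1Δ

2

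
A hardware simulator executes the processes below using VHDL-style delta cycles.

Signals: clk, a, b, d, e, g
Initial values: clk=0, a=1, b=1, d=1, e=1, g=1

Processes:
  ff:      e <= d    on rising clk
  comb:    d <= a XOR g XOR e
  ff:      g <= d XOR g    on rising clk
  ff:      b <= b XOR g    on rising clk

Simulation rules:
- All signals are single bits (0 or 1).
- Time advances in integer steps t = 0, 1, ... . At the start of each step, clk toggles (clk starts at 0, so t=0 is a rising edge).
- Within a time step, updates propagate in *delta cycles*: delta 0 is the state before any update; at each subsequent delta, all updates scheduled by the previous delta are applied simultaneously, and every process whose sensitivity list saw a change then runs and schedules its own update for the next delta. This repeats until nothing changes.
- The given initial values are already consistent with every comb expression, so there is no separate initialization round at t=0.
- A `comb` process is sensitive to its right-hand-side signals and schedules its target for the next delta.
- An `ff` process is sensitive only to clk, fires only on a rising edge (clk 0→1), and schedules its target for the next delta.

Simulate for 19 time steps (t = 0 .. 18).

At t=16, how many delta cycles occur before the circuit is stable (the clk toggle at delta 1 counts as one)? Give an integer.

2

[bits: clk,a,b,e,g,d]
t=0: Δ0=011111 Δ1=111111 Δ2=110101 Δ3=110100 | 3Δ
t=1: Δ0=110100 Δ1=010100 | 1Δ
t=2: Δ0=010100 Δ1=110100 Δ2=110000 Δ3=110001 | 3Δ
t=3: Δ0=110001 Δ1=010001 | 1Δ
t=4: Δ0=010001 Δ1=110001 Δ2=110111 | 2Δ
t=5: Δ0=110111 Δ1=010111 | 1Δ
t=6: Δ0=010111 Δ1=110111 Δ2=111101 Δ3=111100 | 3Δ
t=7: Δ0=111100 Δ1=011100 | 1Δ
t=8: Δ0=011100 Δ1=111100 Δ2=111000 Δ3=111001 | 3Δ
t=9: Δ0=111001 Δ1=011001 | 1Δ
t=10: Δ0=011001 Δ1=111001 Δ2=111111 | 2Δ
t=11: Δ0=111111 Δ1=011111 | 1Δ
t=12: Δ0=011111 Δ1=111111 Δ2=110101 Δ3=110100 | 3Δ
t=13: Δ0=110100 Δ1=010100 | 1Δ
t=14: Δ0=010100 Δ1=110100 Δ2=110000 Δ3=110001 | 3Δ
t=15: Δ0=110001 Δ1=010001 | 1Δ
t=16: Δ0=010001 Δ1=110001 Δ2=110111 | 2Δ
t=17: Δ0=110111 Δ1=010111 | 1Δ
t=18: Δ0=010111 Δ1=110111 Δ2=111101 Δ3=111100 | 3Δ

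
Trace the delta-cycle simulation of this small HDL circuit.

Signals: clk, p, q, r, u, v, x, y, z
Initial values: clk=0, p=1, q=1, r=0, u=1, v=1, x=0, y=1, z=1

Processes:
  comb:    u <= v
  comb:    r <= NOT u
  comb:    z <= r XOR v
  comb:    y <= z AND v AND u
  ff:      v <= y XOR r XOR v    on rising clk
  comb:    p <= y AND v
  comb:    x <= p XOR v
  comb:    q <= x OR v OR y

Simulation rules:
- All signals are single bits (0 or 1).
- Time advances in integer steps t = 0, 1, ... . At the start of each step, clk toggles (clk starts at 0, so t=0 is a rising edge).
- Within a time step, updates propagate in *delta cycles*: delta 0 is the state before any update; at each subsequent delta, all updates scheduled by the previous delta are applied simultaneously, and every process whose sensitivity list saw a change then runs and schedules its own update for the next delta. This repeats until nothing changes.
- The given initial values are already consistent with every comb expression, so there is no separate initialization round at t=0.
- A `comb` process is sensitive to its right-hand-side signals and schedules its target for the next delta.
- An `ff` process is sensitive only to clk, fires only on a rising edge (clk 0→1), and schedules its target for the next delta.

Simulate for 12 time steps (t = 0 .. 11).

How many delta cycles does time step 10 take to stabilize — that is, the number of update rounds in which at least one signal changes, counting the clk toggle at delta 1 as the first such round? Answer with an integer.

8

t0.Δ0 q=1 clk=0 z=1 r=0 x=0 v=1 p=1 y=1 u=1
t0.Δ1 q=1 clk=1 z=1 r=0 x=0 v=1 p=1 y=1 u=1
t0.Δ2 q=1 clk=1 z=1 r=0 x=0 v=0 p=1 y=1 u=1
t0.Δ3 q=1 clk=1 z=0 r=0 x=1 v=0 p=0 y=0 u=0
t0.Δ4 q=1 clk=1 z=0 r=1 x=0 v=0 p=0 y=0 u=0
t0.Δ5 q=0 clk=1 z=1 r=1 x=0 v=0 p=0 y=0 u=0
t1.Δ0 q=0 clk=1 z=1 r=1 x=0 v=0 p=0 y=0 u=0
t1.Δ1 q=0 clk=0 z=1 r=1 x=0 v=0 p=0 y=0 u=0
t2.Δ0 q=0 clk=0 z=1 r=1 x=0 v=0 p=0 y=0 u=0
t2.Δ1 q=0 clk=1 z=1 r=1 x=0 v=0 p=0 y=0 u=0
t2.Δ2 q=0 clk=1 z=1 r=1 x=0 v=1 p=0 y=0 u=0
t2.Δ3 q=1 clk=1 z=0 r=1 x=1 v=1 p=0 y=0 u=1
t2.Δ4 q=1 clk=1 z=0 r=0 x=1 v=1 p=0 y=0 u=1
t2.Δ5 q=1 clk=1 z=1 r=0 x=1 v=1 p=0 y=0 u=1
t2.Δ6 q=1 clk=1 z=1 r=0 x=1 v=1 p=0 y=1 u=1
t2.Δ7 q=1 clk=1 z=1 r=0 x=1 v=1 p=1 y=1 u=1
t2.Δ8 q=1 clk=1 z=1 r=0 x=0 v=1 p=1 y=1 u=1
t3.Δ0 q=1 clk=1 z=1 r=0 x=0 v=1 p=1 y=1 u=1
t3.Δ1 q=1 clk=0 z=1 r=0 x=0 v=1 p=1 y=1 u=1
t4.Δ0 q=1 clk=0 z=1 r=0 x=0 v=1 p=1 y=1 u=1
t4.Δ1 q=1 clk=1 z=1 r=0 x=0 v=1 p=1 y=1 u=1
t4.Δ2 q=1 clk=1 z=1 r=0 x=0 v=0 p=1 y=1 u=1
t4.Δ3 q=1 clk=1 z=0 r=0 x=1 v=0 p=0 y=0 u=0
t4.Δ4 q=1 clk=1 z=0 r=1 x=0 v=0 p=0 y=0 u=0
t4.Δ5 q=0 clk=1 z=1 r=1 x=0 v=0 p=0 y=0 u=0
t5.Δ0 q=0 clk=1 z=1 r=1 x=0 v=0 p=0 y=0 u=0
t5.Δ1 q=0 clk=0 z=1 r=1 x=0 v=0 p=0 y=0 u=0
t6.Δ0 q=0 clk=0 z=1 r=1 x=0 v=0 p=0 y=0 u=0
t6.Δ1 q=0 clk=1 z=1 r=1 x=0 v=0 p=0 y=0 u=0
t6.Δ2 q=0 clk=1 z=1 r=1 x=0 v=1 p=0 y=0 u=0
t6.Δ3 q=1 clk=1 z=0 r=1 x=1 v=1 p=0 y=0 u=1
t6.Δ4 q=1 clk=1 z=0 r=0 x=1 v=1 p=0 y=0 u=1
t6.Δ5 q=1 clk=1 z=1 r=0 x=1 v=1 p=0 y=0 u=1
t6.Δ6 q=1 clk=1 z=1 r=0 x=1 v=1 p=0 y=1 u=1
t6.Δ7 q=1 clk=1 z=1 r=0 x=1 v=1 p=1 y=1 u=1
t6.Δ8 q=1 clk=1 z=1 r=0 x=0 v=1 p=1 y=1 u=1
t7.Δ0 q=1 clk=1 z=1 r=0 x=0 v=1 p=1 y=1 u=1
t7.Δ1 q=1 clk=0 z=1 r=0 x=0 v=1 p=1 y=1 u=1
t8.Δ0 q=1 clk=0 z=1 r=0 x=0 v=1 p=1 y=1 u=1
t8.Δ1 q=1 clk=1 z=1 r=0 x=0 v=1 p=1 y=1 u=1
t8.Δ2 q=1 clk=1 z=1 r=0 x=0 v=0 p=1 y=1 u=1
t8.Δ3 q=1 clk=1 z=0 r=0 x=1 v=0 p=0 y=0 u=0
t8.Δ4 q=1 clk=1 z=0 r=1 x=0 v=0 p=0 y=0 u=0
t8.Δ5 q=0 clk=1 z=1 r=1 x=0 v=0 p=0 y=0 u=0
t9.Δ0 q=0 clk=1 z=1 r=1 x=0 v=0 p=0 y=0 u=0
t9.Δ1 q=0 clk=0 z=1 r=1 x=0 v=0 p=0 y=0 u=0
t10.Δ0 q=0 clk=0 z=1 r=1 x=0 v=0 p=0 y=0 u=0
t10.Δ1 q=0 clk=1 z=1 r=1 x=0 v=0 p=0 y=0 u=0
t10.Δ2 q=0 clk=1 z=1 r=1 x=0 v=1 p=0 y=0 u=0
t10.Δ3 q=1 clk=1 z=0 r=1 x=1 v=1 p=0 y=0 u=1
t10.Δ4 q=1 clk=1 z=0 r=0 x=1 v=1 p=0 y=0 u=1
t10.Δ5 q=1 clk=1 z=1 r=0 x=1 v=1 p=0 y=0 u=1
t10.Δ6 q=1 clk=1 z=1 r=0 x=1 v=1 p=0 y=1 u=1
t10.Δ7 q=1 clk=1 z=1 r=0 x=1 v=1 p=1 y=1 u=1
t10.Δ8 q=1 clk=1 z=1 r=0 x=0 v=1 p=1 y=1 u=1
t11.Δ0 q=1 clk=1 z=1 r=0 x=0 v=1 p=1 y=1 u=1
t11.Δ1 q=1 clk=0 z=1 r=0 x=0 v=1 p=1 y=1 u=1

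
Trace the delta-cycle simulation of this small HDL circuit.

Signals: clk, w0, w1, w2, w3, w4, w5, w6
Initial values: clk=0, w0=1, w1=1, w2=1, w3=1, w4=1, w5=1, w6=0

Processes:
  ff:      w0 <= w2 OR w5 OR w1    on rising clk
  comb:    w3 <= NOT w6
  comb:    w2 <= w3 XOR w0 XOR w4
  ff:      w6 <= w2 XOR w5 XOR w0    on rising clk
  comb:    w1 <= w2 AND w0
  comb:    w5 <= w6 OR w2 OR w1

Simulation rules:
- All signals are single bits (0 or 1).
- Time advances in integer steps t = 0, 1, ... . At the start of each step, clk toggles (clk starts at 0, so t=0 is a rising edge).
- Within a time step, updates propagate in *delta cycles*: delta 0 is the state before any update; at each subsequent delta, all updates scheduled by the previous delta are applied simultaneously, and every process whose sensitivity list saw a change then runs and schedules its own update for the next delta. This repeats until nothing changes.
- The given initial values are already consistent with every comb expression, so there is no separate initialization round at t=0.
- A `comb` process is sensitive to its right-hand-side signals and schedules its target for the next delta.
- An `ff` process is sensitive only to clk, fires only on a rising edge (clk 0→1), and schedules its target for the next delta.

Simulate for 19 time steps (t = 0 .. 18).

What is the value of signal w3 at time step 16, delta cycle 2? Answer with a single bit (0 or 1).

t0.Δ0 w5=1 w4=1 clk=0 w1=1 w3=1 w6=0 w2=1 w0=1
t0.Δ1 w5=1 w4=1 clk=1 w1=1 w3=1 w6=0 w2=1 w0=1
t0.Δ2 w5=1 w4=1 clk=1 w1=1 w3=1 w6=1 w2=1 w0=1
t0.Δ3 w5=1 w4=1 clk=1 w1=1 w3=0 w6=1 w2=1 w0=1
t0.Δ4 w5=1 w4=1 clk=1 w1=1 w3=0 w6=1 w2=0 w0=1
t0.Δ5 w5=1 w4=1 clk=1 w1=0 w3=0 w6=1 w2=0 w0=1
t1.Δ0 w5=1 w4=1 clk=1 w1=0 w3=0 w6=1 w2=0 w0=1
t1.Δ1 w5=1 w4=1 clk=0 w1=0 w3=0 w6=1 w2=0 w0=1
t2.Δ0 w5=1 w4=1 clk=0 w1=0 w3=0 w6=1 w2=0 w0=1
t2.Δ1 w5=1 w4=1 clk=1 w1=0 w3=0 w6=1 w2=0 w0=1
t2.Δ2 w5=1 w4=1 clk=1 w1=0 w3=0 w6=0 w2=0 w0=1
t2.Δ3 w5=0 w4=1 clk=1 w1=0 w3=1 w6=0 w2=0 w0=1
t2.Δ4 w5=0 w4=1 clk=1 w1=0 w3=1 w6=0 w2=1 w0=1
t2.Δ5 w5=1 w4=1 clk=1 w1=1 w3=1 w6=0 w2=1 w0=1
t3.Δ0 w5=1 w4=1 clk=1 w1=1 w3=1 w6=0 w2=1 w0=1
t3.Δ1 w5=1 w4=1 clk=0 w1=1 w3=1 w6=0 w2=1 w0=1
t4.Δ0 w5=1 w4=1 clk=0 w1=1 w3=1 w6=0 w2=1 w0=1
t4.Δ1 w5=1 w4=1 clk=1 w1=1 w3=1 w6=0 w2=1 w0=1
t4.Δ2 w5=1 w4=1 clk=1 w1=1 w3=1 w6=1 w2=1 w0=1
t4.Δ3 w5=1 w4=1 clk=1 w1=1 w3=0 w6=1 w2=1 w0=1
t4.Δ4 w5=1 w4=1 clk=1 w1=1 w3=0 w6=1 w2=0 w0=1
t4.Δ5 w5=1 w4=1 clk=1 w1=0 w3=0 w6=1 w2=0 w0=1
t5.Δ0 w5=1 w4=1 clk=1 w1=0 w3=0 w6=1 w2=0 w0=1
t5.Δ1 w5=1 w4=1 clk=0 w1=0 w3=0 w6=1 w2=0 w0=1
t6.Δ0 w5=1 w4=1 clk=0 w1=0 w3=0 w6=1 w2=0 w0=1
t6.Δ1 w5=1 w4=1 clk=1 w1=0 w3=0 w6=1 w2=0 w0=1
t6.Δ2 w5=1 w4=1 clk=1 w1=0 w3=0 w6=0 w2=0 w0=1
t6.Δ3 w5=0 w4=1 clk=1 w1=0 w3=1 w6=0 w2=0 w0=1
t6.Δ4 w5=0 w4=1 clk=1 w1=0 w3=1 w6=0 w2=1 w0=1
t6.Δ5 w5=1 w4=1 clk=1 w1=1 w3=1 w6=0 w2=1 w0=1
t7.Δ0 w5=1 w4=1 clk=1 w1=1 w3=1 w6=0 w2=1 w0=1
t7.Δ1 w5=1 w4=1 clk=0 w1=1 w3=1 w6=0 w2=1 w0=1
t8.Δ0 w5=1 w4=1 clk=0 w1=1 w3=1 w6=0 w2=1 w0=1
t8.Δ1 w5=1 w4=1 clk=1 w1=1 w3=1 w6=0 w2=1 w0=1
t8.Δ2 w5=1 w4=1 clk=1 w1=1 w3=1 w6=1 w2=1 w0=1
t8.Δ3 w5=1 w4=1 clk=1 w1=1 w3=0 w6=1 w2=1 w0=1
t8.Δ4 w5=1 w4=1 clk=1 w1=1 w3=0 w6=1 w2=0 w0=1
t8.Δ5 w5=1 w4=1 clk=1 w1=0 w3=0 w6=1 w2=0 w0=1
t9.Δ0 w5=1 w4=1 clk=1 w1=0 w3=0 w6=1 w2=0 w0=1
t9.Δ1 w5=1 w4=1 clk=0 w1=0 w3=0 w6=1 w2=0 w0=1
t10.Δ0 w5=1 w4=1 clk=0 w1=0 w3=0 w6=1 w2=0 w0=1
t10.Δ1 w5=1 w4=1 clk=1 w1=0 w3=0 w6=1 w2=0 w0=1
t10.Δ2 w5=1 w4=1 clk=1 w1=0 w3=0 w6=0 w2=0 w0=1
t10.Δ3 w5=0 w4=1 clk=1 w1=0 w3=1 w6=0 w2=0 w0=1
t10.Δ4 w5=0 w4=1 clk=1 w1=0 w3=1 w6=0 w2=1 w0=1
t10.Δ5 w5=1 w4=1 clk=1 w1=1 w3=1 w6=0 w2=1 w0=1
t11.Δ0 w5=1 w4=1 clk=1 w1=1 w3=1 w6=0 w2=1 w0=1
t11.Δ1 w5=1 w4=1 clk=0 w1=1 w3=1 w6=0 w2=1 w0=1
t12.Δ0 w5=1 w4=1 clk=0 w1=1 w3=1 w6=0 w2=1 w0=1
t12.Δ1 w5=1 w4=1 clk=1 w1=1 w3=1 w6=0 w2=1 w0=1
t12.Δ2 w5=1 w4=1 clk=1 w1=1 w3=1 w6=1 w2=1 w0=1
t12.Δ3 w5=1 w4=1 clk=1 w1=1 w3=0 w6=1 w2=1 w0=1
t12.Δ4 w5=1 w4=1 clk=1 w1=1 w3=0 w6=1 w2=0 w0=1
t12.Δ5 w5=1 w4=1 clk=1 w1=0 w3=0 w6=1 w2=0 w0=1
t13.Δ0 w5=1 w4=1 clk=1 w1=0 w3=0 w6=1 w2=0 w0=1
t13.Δ1 w5=1 w4=1 clk=0 w1=0 w3=0 w6=1 w2=0 w0=1
t14.Δ0 w5=1 w4=1 clk=0 w1=0 w3=0 w6=1 w2=0 w0=1
t14.Δ1 w5=1 w4=1 clk=1 w1=0 w3=0 w6=1 w2=0 w0=1
t14.Δ2 w5=1 w4=1 clk=1 w1=0 w3=0 w6=0 w2=0 w0=1
t14.Δ3 w5=0 w4=1 clk=1 w1=0 w3=1 w6=0 w2=0 w0=1
t14.Δ4 w5=0 w4=1 clk=1 w1=0 w3=1 w6=0 w2=1 w0=1
t14.Δ5 w5=1 w4=1 clk=1 w1=1 w3=1 w6=0 w2=1 w0=1
t15.Δ0 w5=1 w4=1 clk=1 w1=1 w3=1 w6=0 w2=1 w0=1
t15.Δ1 w5=1 w4=1 clk=0 w1=1 w3=1 w6=0 w2=1 w0=1
t16.Δ0 w5=1 w4=1 clk=0 w1=1 w3=1 w6=0 w2=1 w0=1
t16.Δ1 w5=1 w4=1 clk=1 w1=1 w3=1 w6=0 w2=1 w0=1
t16.Δ2 w5=1 w4=1 clk=1 w1=1 w3=1 w6=1 w2=1 w0=1
t16.Δ3 w5=1 w4=1 clk=1 w1=1 w3=0 w6=1 w2=1 w0=1
t16.Δ4 w5=1 w4=1 clk=1 w1=1 w3=0 w6=1 w2=0 w0=1
t16.Δ5 w5=1 w4=1 clk=1 w1=0 w3=0 w6=1 w2=0 w0=1
t17.Δ0 w5=1 w4=1 clk=1 w1=0 w3=0 w6=1 w2=0 w0=1
t17.Δ1 w5=1 w4=1 clk=0 w1=0 w3=0 w6=1 w2=0 w0=1
t18.Δ0 w5=1 w4=1 clk=0 w1=0 w3=0 w6=1 w2=0 w0=1
t18.Δ1 w5=1 w4=1 clk=1 w1=0 w3=0 w6=1 w2=0 w0=1
t18.Δ2 w5=1 w4=1 clk=1 w1=0 w3=0 w6=0 w2=0 w0=1
t18.Δ3 w5=0 w4=1 clk=1 w1=0 w3=1 w6=0 w2=0 w0=1
t18.Δ4 w5=0 w4=1 clk=1 w1=0 w3=1 w6=0 w2=1 w0=1
t18.Δ5 w5=1 w4=1 clk=1 w1=1 w3=1 w6=0 w2=1 w0=1

1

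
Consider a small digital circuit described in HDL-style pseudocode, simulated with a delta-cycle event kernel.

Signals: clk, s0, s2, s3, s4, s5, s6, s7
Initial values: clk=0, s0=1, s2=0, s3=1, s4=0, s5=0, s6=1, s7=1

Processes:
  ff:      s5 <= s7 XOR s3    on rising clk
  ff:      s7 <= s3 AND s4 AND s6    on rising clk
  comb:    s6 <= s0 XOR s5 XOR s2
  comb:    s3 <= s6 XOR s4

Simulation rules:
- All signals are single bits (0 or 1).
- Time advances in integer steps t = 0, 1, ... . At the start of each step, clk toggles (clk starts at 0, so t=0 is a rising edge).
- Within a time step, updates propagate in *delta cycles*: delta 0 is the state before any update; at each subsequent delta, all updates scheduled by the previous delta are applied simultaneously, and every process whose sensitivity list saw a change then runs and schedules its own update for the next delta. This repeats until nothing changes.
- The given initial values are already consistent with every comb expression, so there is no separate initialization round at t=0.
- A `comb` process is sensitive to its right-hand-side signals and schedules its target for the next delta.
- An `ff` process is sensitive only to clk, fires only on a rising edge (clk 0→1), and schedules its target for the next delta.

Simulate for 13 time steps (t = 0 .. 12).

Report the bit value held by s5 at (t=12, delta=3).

t0.Δ0 s7=1 clk=0 s2=0 s0=1 s4=0 s5=0 s6=1 s3=1
t0.Δ1 s7=1 clk=1 s2=0 s0=1 s4=0 s5=0 s6=1 s3=1
t0.Δ2 s7=0 clk=1 s2=0 s0=1 s4=0 s5=0 s6=1 s3=1
t1.Δ0 s7=0 clk=1 s2=0 s0=1 s4=0 s5=0 s6=1 s3=1
t1.Δ1 s7=0 clk=0 s2=0 s0=1 s4=0 s5=0 s6=1 s3=1
t2.Δ0 s7=0 clk=0 s2=0 s0=1 s4=0 s5=0 s6=1 s3=1
t2.Δ1 s7=0 clk=1 s2=0 s0=1 s4=0 s5=0 s6=1 s3=1
t2.Δ2 s7=0 clk=1 s2=0 s0=1 s4=0 s5=1 s6=1 s3=1
t2.Δ3 s7=0 clk=1 s2=0 s0=1 s4=0 s5=1 s6=0 s3=1
t2.Δ4 s7=0 clk=1 s2=0 s0=1 s4=0 s5=1 s6=0 s3=0
t3.Δ0 s7=0 clk=1 s2=0 s0=1 s4=0 s5=1 s6=0 s3=0
t3.Δ1 s7=0 clk=0 s2=0 s0=1 s4=0 s5=1 s6=0 s3=0
t4.Δ0 s7=0 clk=0 s2=0 s0=1 s4=0 s5=1 s6=0 s3=0
t4.Δ1 s7=0 clk=1 s2=0 s0=1 s4=0 s5=1 s6=0 s3=0
t4.Δ2 s7=0 clk=1 s2=0 s0=1 s4=0 s5=0 s6=0 s3=0
t4.Δ3 s7=0 clk=1 s2=0 s0=1 s4=0 s5=0 s6=1 s3=0
t4.Δ4 s7=0 clk=1 s2=0 s0=1 s4=0 s5=0 s6=1 s3=1
t5.Δ0 s7=0 clk=1 s2=0 s0=1 s4=0 s5=0 s6=1 s3=1
t5.Δ1 s7=0 clk=0 s2=0 s0=1 s4=0 s5=0 s6=1 s3=1
t6.Δ0 s7=0 clk=0 s2=0 s0=1 s4=0 s5=0 s6=1 s3=1
t6.Δ1 s7=0 clk=1 s2=0 s0=1 s4=0 s5=0 s6=1 s3=1
t6.Δ2 s7=0 clk=1 s2=0 s0=1 s4=0 s5=1 s6=1 s3=1
t6.Δ3 s7=0 clk=1 s2=0 s0=1 s4=0 s5=1 s6=0 s3=1
t6.Δ4 s7=0 clk=1 s2=0 s0=1 s4=0 s5=1 s6=0 s3=0
t7.Δ0 s7=0 clk=1 s2=0 s0=1 s4=0 s5=1 s6=0 s3=0
t7.Δ1 s7=0 clk=0 s2=0 s0=1 s4=0 s5=1 s6=0 s3=0
t8.Δ0 s7=0 clk=0 s2=0 s0=1 s4=0 s5=1 s6=0 s3=0
t8.Δ1 s7=0 clk=1 s2=0 s0=1 s4=0 s5=1 s6=0 s3=0
t8.Δ2 s7=0 clk=1 s2=0 s0=1 s4=0 s5=0 s6=0 s3=0
t8.Δ3 s7=0 clk=1 s2=0 s0=1 s4=0 s5=0 s6=1 s3=0
t8.Δ4 s7=0 clk=1 s2=0 s0=1 s4=0 s5=0 s6=1 s3=1
t9.Δ0 s7=0 clk=1 s2=0 s0=1 s4=0 s5=0 s6=1 s3=1
t9.Δ1 s7=0 clk=0 s2=0 s0=1 s4=0 s5=0 s6=1 s3=1
t10.Δ0 s7=0 clk=0 s2=0 s0=1 s4=0 s5=0 s6=1 s3=1
t10.Δ1 s7=0 clk=1 s2=0 s0=1 s4=0 s5=0 s6=1 s3=1
t10.Δ2 s7=0 clk=1 s2=0 s0=1 s4=0 s5=1 s6=1 s3=1
t10.Δ3 s7=0 clk=1 s2=0 s0=1 s4=0 s5=1 s6=0 s3=1
t10.Δ4 s7=0 clk=1 s2=0 s0=1 s4=0 s5=1 s6=0 s3=0
t11.Δ0 s7=0 clk=1 s2=0 s0=1 s4=0 s5=1 s6=0 s3=0
t11.Δ1 s7=0 clk=0 s2=0 s0=1 s4=0 s5=1 s6=0 s3=0
t12.Δ0 s7=0 clk=0 s2=0 s0=1 s4=0 s5=1 s6=0 s3=0
t12.Δ1 s7=0 clk=1 s2=0 s0=1 s4=0 s5=1 s6=0 s3=0
t12.Δ2 s7=0 clk=1 s2=0 s0=1 s4=0 s5=0 s6=0 s3=0
t12.Δ3 s7=0 clk=1 s2=0 s0=1 s4=0 s5=0 s6=1 s3=0
t12.Δ4 s7=0 clk=1 s2=0 s0=1 s4=0 s5=0 s6=1 s3=1

0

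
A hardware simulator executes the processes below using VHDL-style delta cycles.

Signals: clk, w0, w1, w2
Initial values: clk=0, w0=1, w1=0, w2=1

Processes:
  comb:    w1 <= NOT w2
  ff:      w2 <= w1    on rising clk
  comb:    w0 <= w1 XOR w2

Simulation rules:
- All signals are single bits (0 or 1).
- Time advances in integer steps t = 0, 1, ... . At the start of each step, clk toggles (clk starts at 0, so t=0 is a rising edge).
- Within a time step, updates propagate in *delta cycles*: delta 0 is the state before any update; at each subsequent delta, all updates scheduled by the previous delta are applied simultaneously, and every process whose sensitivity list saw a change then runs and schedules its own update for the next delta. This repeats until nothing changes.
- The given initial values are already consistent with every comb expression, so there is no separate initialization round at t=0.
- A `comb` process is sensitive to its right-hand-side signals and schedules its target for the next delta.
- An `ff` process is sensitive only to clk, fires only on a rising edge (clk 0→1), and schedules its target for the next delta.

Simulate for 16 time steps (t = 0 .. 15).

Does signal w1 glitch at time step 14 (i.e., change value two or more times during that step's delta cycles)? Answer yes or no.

[bits: w0,w1,clk,w2]
t=0: Δ0=1001 Δ1=1011 Δ2=1010 Δ3=0110 Δ4=1110 | 4Δ
t=1: Δ0=1110 Δ1=1100 | 1Δ
t=2: Δ0=1100 Δ1=1110 Δ2=1111 Δ3=0011 Δ4=1011 | 4Δ
t=3: Δ0=1011 Δ1=1001 | 1Δ
t=4: Δ0=1001 Δ1=1011 Δ2=1010 Δ3=0110 Δ4=1110 | 4Δ
t=5: Δ0=1110 Δ1=1100 | 1Δ
t=6: Δ0=1100 Δ1=1110 Δ2=1111 Δ3=0011 Δ4=1011 | 4Δ
t=7: Δ0=1011 Δ1=1001 | 1Δ
t=8: Δ0=1001 Δ1=1011 Δ2=1010 Δ3=0110 Δ4=1110 | 4Δ
t=9: Δ0=1110 Δ1=1100 | 1Δ
t=10: Δ0=1100 Δ1=1110 Δ2=1111 Δ3=0011 Δ4=1011 | 4Δ
t=11: Δ0=1011 Δ1=1001 | 1Δ
t=12: Δ0=1001 Δ1=1011 Δ2=1010 Δ3=0110 Δ4=1110 | 4Δ
t=13: Δ0=1110 Δ1=1100 | 1Δ
t=14: Δ0=1100 Δ1=1110 Δ2=1111 Δ3=0011 Δ4=1011 | 4Δ
t=15: Δ0=1011 Δ1=1001 | 1Δ

no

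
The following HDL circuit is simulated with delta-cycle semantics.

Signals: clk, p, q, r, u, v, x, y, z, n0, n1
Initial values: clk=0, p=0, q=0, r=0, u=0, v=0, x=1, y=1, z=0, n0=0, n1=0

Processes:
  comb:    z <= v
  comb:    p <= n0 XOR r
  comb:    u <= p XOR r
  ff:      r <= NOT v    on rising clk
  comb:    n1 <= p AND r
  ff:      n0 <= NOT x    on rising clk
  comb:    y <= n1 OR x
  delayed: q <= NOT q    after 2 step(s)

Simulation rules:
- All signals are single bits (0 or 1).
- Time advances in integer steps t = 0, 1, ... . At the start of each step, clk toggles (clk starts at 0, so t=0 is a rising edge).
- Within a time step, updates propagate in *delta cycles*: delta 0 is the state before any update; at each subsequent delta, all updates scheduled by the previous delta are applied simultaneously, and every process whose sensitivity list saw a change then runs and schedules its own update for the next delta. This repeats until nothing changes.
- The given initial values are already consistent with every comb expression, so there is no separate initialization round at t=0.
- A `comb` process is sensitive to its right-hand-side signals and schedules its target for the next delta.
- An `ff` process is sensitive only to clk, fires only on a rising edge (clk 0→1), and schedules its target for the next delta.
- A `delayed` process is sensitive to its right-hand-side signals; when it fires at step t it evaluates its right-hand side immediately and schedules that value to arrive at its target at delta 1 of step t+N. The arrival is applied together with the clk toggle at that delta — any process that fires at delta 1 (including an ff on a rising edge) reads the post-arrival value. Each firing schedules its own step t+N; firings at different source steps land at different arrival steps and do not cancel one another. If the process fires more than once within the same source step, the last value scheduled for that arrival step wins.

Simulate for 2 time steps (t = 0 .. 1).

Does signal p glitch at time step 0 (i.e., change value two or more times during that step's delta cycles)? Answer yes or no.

no

[bits: r,n1,clk,q,p,x,v,u,y,z,n0]
t=0: Δ0=00000100100 Δ1=00100100100 Δ2=10100100100 Δ3=10101101100 Δ4=11101100100 | 4Δ
t=1: Δ0=11101100100 Δ1=11001100100 | 1Δ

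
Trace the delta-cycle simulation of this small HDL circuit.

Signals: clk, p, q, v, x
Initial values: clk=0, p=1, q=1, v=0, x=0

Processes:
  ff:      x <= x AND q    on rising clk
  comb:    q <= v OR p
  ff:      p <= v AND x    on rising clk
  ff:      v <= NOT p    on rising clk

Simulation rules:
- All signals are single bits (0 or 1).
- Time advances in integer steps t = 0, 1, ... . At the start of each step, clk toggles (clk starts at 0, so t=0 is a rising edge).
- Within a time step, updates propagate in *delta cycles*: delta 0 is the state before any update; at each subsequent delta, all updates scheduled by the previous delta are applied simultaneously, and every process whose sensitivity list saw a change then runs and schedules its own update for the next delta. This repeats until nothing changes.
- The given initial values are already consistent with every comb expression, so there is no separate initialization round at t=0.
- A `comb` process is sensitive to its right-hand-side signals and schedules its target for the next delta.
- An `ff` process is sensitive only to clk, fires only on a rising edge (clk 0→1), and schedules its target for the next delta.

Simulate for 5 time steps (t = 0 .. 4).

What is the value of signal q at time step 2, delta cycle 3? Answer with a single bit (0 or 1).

1

t0.Δ0 clk=0 v=0 x=0 p=1 q=1
t0.Δ1 clk=1 v=0 x=0 p=1 q=1
t0.Δ2 clk=1 v=0 x=0 p=0 q=1
t0.Δ3 clk=1 v=0 x=0 p=0 q=0
t1.Δ0 clk=1 v=0 x=0 p=0 q=0
t1.Δ1 clk=0 v=0 x=0 p=0 q=0
t2.Δ0 clk=0 v=0 x=0 p=0 q=0
t2.Δ1 clk=1 v=0 x=0 p=0 q=0
t2.Δ2 clk=1 v=1 x=0 p=0 q=0
t2.Δ3 clk=1 v=1 x=0 p=0 q=1
t3.Δ0 clk=1 v=1 x=0 p=0 q=1
t3.Δ1 clk=0 v=1 x=0 p=0 q=1
t4.Δ0 clk=0 v=1 x=0 p=0 q=1
t4.Δ1 clk=1 v=1 x=0 p=0 q=1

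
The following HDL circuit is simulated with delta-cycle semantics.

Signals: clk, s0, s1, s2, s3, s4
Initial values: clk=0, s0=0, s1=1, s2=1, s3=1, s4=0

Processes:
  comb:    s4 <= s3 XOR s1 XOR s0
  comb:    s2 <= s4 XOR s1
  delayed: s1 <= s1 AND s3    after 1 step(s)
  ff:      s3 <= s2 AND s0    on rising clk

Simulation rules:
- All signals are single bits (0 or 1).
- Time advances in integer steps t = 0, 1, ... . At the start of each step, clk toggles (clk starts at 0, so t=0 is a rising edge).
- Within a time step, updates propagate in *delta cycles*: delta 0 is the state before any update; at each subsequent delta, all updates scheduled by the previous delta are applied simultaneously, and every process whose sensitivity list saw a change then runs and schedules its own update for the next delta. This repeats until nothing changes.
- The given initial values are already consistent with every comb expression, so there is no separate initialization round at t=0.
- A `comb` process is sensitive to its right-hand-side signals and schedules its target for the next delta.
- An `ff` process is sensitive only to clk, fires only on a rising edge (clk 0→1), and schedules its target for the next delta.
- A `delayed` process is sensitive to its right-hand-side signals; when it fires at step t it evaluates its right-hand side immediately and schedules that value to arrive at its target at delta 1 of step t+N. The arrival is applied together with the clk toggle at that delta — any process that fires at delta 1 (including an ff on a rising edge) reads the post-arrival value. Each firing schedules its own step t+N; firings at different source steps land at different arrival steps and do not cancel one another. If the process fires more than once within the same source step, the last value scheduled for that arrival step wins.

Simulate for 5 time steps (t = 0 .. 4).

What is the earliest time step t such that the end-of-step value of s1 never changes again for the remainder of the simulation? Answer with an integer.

t=0 Δ0: s0=0 s2=1 clk=0 s1=1 s4=0 s3=1
  Δ1: clk:0→1
  Δ2: s3:1→0
  Δ3: s4:0→1
  Δ4: s2:1→0
  (4Δ to stable)
t=1 Δ0: s0=0 s2=0 clk=1 s1=1 s4=1 s3=0
  Δ1: clk:1→0, s1:1→0
  Δ2: s2:0→1, s4:1→0
  Δ3: s2:1→0
  (3Δ to stable)
t=2 Δ0: s0=0 s2=0 clk=0 s1=0 s4=0 s3=0
  Δ1: clk:0→1
  (1Δ to stable)
t=3 Δ0: s0=0 s2=0 clk=1 s1=0 s4=0 s3=0
  Δ1: clk:1→0
  (1Δ to stable)
t=4 Δ0: s0=0 s2=0 clk=0 s1=0 s4=0 s3=0
  Δ1: clk:0→1
  (1Δ to stable)

1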